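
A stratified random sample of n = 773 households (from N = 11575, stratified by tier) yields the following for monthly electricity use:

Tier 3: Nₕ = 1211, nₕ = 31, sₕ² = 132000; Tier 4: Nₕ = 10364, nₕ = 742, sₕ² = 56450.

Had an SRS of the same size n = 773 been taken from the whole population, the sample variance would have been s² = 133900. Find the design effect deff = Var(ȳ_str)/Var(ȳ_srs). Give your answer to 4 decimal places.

Var(ȳ_str) = Σ Wₕ²(1−fₕ)sₕ²/nₕ with Wₕ = Nₕ/11575:
  Tier 3: (1211/11575)²·(1−31/1211)·132000/31 = 45.414694
  Tier 4: (10364/11575)²·(1−742/10364)·56450/742 = 56.625337
  → Var(ȳ_str) = 102.04003.
Var(ȳ_srs) = (1 − 773/11575)·133900/773 = 161.65318.
deff = 102.04003 / 161.65318 = 0.6312.

0.6312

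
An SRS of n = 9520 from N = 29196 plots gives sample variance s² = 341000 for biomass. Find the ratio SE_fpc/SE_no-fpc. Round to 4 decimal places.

f = n/N = 9520/29196 = 0.32607206.
SE_no-fpc = √(s²/n) = 5.984925; SE_fpc = √((1−f)s²/n) = 4.9132113.
Ratio = √(1−f) = 0.82093114.

0.8209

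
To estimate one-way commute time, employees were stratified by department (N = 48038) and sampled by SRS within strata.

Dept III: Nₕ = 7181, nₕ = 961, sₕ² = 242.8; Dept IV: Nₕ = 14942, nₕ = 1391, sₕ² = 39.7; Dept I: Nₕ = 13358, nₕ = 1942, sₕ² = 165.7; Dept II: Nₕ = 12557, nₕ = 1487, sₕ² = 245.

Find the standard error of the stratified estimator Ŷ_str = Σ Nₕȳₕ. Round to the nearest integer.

7279

Var(Ŷ_str) = Σₕ Nₕ²(1 − fₕ)sₕ²/nₕ.
Dept III: 7181²·(1 − 961/7181)·242.8/961 = 1.1284975 × 10^7.
Dept IV: 14942²·(1 − 1391/14942)·39.7/1391 = 5.778877 × 10^6.
Dept I: 13358²·(1 − 1942/13358)·165.7/1942 = 1.3011539 × 10^7.
Dept II: 12557²·(1 − 1487/12557)·245/1487 = 2.2902803 × 10^7.
Sum = 5.2978194 × 10^7.
SE = √(5.2978194 × 10^7) = 7279.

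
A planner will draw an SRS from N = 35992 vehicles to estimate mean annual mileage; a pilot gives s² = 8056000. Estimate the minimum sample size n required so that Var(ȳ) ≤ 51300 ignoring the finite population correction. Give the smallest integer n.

Without fpc, n₀ = s²/D = 8056000/51300 = 157.0370.
Rounding up, n = 158.

158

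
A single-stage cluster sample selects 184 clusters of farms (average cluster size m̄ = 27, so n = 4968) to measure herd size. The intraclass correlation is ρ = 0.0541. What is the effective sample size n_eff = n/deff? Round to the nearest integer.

deff = 1 + (27 − 1)·0.0541 = 1 + 1.4066 = 2.4066.
n_eff = 4968 / 2.4066 = 2064.

2064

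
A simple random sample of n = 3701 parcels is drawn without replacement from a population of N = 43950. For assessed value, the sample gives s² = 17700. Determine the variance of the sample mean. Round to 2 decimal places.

4.38

Under SRS without replacement, Var(ȳ) = (1 − f)·s²/n with f = n/N = 3701/43950 = 0.08420933.
Var(ȳ) = (1 − 0.08420933)·17700/3701 = 0.91579067·4.7824912 = 4.3797608.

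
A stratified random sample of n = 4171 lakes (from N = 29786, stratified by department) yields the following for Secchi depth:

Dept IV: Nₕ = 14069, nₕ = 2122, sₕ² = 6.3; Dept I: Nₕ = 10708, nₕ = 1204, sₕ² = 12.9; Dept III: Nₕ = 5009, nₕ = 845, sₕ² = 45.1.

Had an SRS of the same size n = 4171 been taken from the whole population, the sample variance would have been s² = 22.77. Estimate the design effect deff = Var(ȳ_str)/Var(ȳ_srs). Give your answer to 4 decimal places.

Var(ȳ_str) = Σ Wₕ²(1−fₕ)sₕ²/nₕ with Wₕ = Nₕ/29786:
  Dept IV: (14069/29786)²·(1−2122/14069)·6.3/2122 = 5.6246162 × 10^-4
  Dept I: (10708/29786)²·(1−1204/10708)·12.9/1204 = 0.001229005
  Dept III: (5009/29786)²·(1−845/5009)·45.1/845 = 0.00125475
  → Var(ȳ_str) = 0.0030462166.
Var(ȳ_srs) = (1 − 4171/29786)·22.77/4171 = 0.0046946694.
deff = 0.0030462166 / 0.0046946694 = 0.6489.

0.6489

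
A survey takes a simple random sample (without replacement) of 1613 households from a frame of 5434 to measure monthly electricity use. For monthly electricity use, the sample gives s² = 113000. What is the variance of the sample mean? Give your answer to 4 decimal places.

49.2608

Under SRS without replacement, Var(ȳ) = (1 − f)·s²/n with f = n/N = 1613/5434 = 0.29683474.
Var(ȳ) = (1 − 0.29683474)·113000/1613 = 0.70316526·70.055797 = 49.260802.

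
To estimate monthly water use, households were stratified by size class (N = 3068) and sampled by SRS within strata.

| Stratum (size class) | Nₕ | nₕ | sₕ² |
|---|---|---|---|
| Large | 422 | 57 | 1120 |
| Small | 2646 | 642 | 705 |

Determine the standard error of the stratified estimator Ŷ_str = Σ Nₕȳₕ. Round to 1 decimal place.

Var(Ŷ_str) = Σₕ Nₕ²(1 − fₕ)sₕ²/nₕ.
Large: 422²·(1 − 57/422)·1120/57 = 3.0265544 × 10^6.
Small: 2646²·(1 − 642/2646)·705/642 = 5.822931 × 10^6.
Sum = 8.8494854 × 10^6.
SE = √(8.8494854 × 10^6) = 2974.8.

2974.8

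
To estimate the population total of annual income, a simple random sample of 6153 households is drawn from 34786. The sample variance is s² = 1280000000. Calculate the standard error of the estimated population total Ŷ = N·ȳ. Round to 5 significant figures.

1.4395 × 10^7

Var(Ŷ) = N²·Var(ȳ) = N²·(1 − n/N)·s²/n.
f = 6153/34786 = 0.17688150; Var(ȳ) = 0.82311850·1280000000/6153 = 171232.19.
Var(Ŷ) = 34786² · 171232.19 = 2.0720222 × 10^14.
SE(Ŷ) = √(2.0720222 × 10^14) = 1.4395 × 10^7.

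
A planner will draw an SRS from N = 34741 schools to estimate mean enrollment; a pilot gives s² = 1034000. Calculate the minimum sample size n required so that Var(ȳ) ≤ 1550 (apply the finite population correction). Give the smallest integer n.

Without fpc, n₀ = s²/D = 1034000/1550 = 667.0968.
With fpc, (1 − n/N)·s²/n ≤ D requires n ≥ n₀/(1 + n₀/N) = 667.0968/(1 + 667.0968/34741) = 654.5285.
Rounding up, n = 655.

655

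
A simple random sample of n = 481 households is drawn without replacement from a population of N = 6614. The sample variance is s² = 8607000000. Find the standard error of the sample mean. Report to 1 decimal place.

Under SRS without replacement, Var(ȳ) = (1 − f)·s²/n with f = n/N = 481/6614 = 0.07272452.
Var(ȳ) = (1 − 0.07272452)·8607000000/481 = 0.92727548·1.7893971 × 10^7 = 1.659264 × 10^7.
SE(ȳ) = √(1.659264 × 10^7) = 4073.4.

4073.4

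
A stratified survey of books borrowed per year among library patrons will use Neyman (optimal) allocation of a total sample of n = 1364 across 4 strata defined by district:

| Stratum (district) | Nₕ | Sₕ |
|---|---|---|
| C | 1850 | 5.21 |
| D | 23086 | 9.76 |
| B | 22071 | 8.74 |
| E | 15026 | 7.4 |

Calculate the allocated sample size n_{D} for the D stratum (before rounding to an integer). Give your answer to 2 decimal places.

Neyman allocation: nₕ = n·NₕSₕ / Σⱼ NⱼSⱼ.
Σ NⱼSⱼ = 1850·5.21 + 23086·9.76 + 22071·8.74 + 15026·7.4 = 539050.8.
n_{D} = 1364·23086·9.76 / 539050.8 = 570.14.

570.14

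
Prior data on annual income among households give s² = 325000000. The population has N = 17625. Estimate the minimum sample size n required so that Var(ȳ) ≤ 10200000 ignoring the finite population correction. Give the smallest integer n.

32

Without fpc, n₀ = s²/D = 325000000/10200000 = 31.8627.
Rounding up, n = 32.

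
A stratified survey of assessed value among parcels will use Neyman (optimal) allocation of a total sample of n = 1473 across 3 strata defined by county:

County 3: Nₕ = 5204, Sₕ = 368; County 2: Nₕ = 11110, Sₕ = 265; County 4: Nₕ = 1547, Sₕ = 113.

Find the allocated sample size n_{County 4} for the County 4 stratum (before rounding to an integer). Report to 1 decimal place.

51.2

Neyman allocation: nₕ = n·NₕSₕ / Σⱼ NⱼSⱼ.
Σ NⱼSⱼ = 5204·368 + 11110·265 + 1547·113 = 5.034033 × 10^6.
n_{County 4} = 1473·1547·113 / (5.034033 × 10^6) = 51.2.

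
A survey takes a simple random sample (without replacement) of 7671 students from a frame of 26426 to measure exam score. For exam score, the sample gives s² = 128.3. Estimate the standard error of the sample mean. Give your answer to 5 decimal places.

Under SRS without replacement, Var(ȳ) = (1 − f)·s²/n with f = n/N = 7671/26426 = 0.29028230.
Var(ȳ) = (1 − 0.29028230)·128.3/7671 = 0.70971770·0.016725329 = 0.011870262.
SE(ȳ) = √(0.011870262) = 0.10895.

0.10895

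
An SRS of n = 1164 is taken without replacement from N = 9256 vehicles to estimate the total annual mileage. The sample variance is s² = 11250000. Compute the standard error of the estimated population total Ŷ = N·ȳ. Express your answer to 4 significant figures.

Var(Ŷ) = N²·Var(ȳ) = N²·(1 − n/N)·s²/n.
f = 1164/9256 = 0.12575627; Var(ȳ) = 0.87424373·11250000/1164 = 8449.5206.
Var(Ŷ) = 9256² · 8449.5206 = 7.2390031 × 10^11.
SE(Ŷ) = √(7.2390031 × 10^11) = 850800.

850800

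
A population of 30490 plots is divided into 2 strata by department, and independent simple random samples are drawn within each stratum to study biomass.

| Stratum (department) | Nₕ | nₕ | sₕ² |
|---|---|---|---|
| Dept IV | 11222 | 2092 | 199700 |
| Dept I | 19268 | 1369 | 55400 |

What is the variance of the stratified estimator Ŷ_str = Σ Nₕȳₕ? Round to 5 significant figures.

2.3737 × 10^10

Var(Ŷ_str) = Σₕ Nₕ²(1 − fₕ)sₕ²/nₕ.
Dept IV: 11222²·(1 − 2092/11222)·199700/2092 = 9.7804182 × 10^9.
Dept I: 19268²·(1 − 1369/19268)·55400/1369 = 1.3956346 × 10^10.
Sum = 2.3736764 × 10^10.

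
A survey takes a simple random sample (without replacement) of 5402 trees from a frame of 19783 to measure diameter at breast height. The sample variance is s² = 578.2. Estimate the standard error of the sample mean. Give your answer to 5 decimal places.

Under SRS without replacement, Var(ȳ) = (1 − f)·s²/n with f = n/N = 5402/19783 = 0.27306273.
Var(ȳ) = (1 − 0.27306273)·578.2/5402 = 0.72693727·0.10703443 = 0.077807318.
SE(ȳ) = √(0.077807318) = 0.27894.

0.27894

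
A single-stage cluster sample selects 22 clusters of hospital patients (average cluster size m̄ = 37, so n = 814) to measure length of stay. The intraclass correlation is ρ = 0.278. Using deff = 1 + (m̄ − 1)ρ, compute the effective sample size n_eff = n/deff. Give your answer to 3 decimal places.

deff = 1 + (37 − 1)·0.278 = 1 + 10.008 = 11.008.
n_eff = 814 / 11.008 = 73.946.

73.946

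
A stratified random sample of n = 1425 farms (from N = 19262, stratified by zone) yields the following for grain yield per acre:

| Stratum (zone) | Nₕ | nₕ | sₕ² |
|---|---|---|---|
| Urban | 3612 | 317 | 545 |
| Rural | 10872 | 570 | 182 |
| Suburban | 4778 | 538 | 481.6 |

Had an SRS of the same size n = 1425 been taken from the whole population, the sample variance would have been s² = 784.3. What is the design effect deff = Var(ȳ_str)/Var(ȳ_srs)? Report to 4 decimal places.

Var(ȳ_str) = Σ Wₕ²(1−fₕ)sₕ²/nₕ with Wₕ = Nₕ/19262:
  Urban: (3612/19262)²·(1−317/3612)·545/317 = 0.055149
  Rural: (10872/19262)²·(1−570/10872)·182/570 = 0.096388399
  Suburban: (4778/19262)²·(1−538/4778)·481.6/538 = 0.048878002
  → Var(ȳ_str) = 0.2004154.
Var(ȳ_srs) = (1 − 1425/19262)·784.3/1425 = 0.50966849.
deff = 0.2004154 / 0.50966849 = 0.3932.

0.3932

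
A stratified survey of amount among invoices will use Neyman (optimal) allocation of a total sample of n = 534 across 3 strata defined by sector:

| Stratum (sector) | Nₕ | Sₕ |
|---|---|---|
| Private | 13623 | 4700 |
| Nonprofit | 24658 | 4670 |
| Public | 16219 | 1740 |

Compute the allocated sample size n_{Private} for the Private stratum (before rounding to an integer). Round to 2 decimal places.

Neyman allocation: nₕ = n·NₕSₕ / Σⱼ NⱼSⱼ.
Σ NⱼSⱼ = 13623·4700 + 24658·4670 + 16219·1740 = 2.0740202 × 10^8.
n_{Private} = 534·13623·4700 / (2.0740202 × 10^8) = 164.85.

164.85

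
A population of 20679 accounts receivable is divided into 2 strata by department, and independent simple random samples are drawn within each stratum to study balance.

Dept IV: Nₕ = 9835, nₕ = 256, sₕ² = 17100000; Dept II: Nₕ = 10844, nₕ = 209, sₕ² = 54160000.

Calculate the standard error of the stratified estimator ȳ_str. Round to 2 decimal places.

Var(ȳ_str) = Σₕ Wₕ²(1 − fₕ)sₕ²/nₕ with Wₕ = Nₕ/N, N = 20679.
Dept IV: Wₕ = 0.47560327; term = 0.47560327²·(1 − 0.02602949)·17100000/256 = 14716.062.
Dept II: Wₕ = 0.52439673; term = 0.52439673²·(1 − 0.01927333)·54160000/209 = 69887.629.
Sum = 84603.691.
SE = √(84603.691) = 290.87.

290.87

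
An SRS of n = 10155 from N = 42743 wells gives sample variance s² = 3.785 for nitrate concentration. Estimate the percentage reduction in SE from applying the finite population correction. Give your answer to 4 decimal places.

12.6835

f = n/N = 10155/42743 = 0.23758276.
SE_no-fpc = √(s²/n) = 0.01930603; SE_fpc = √((1−f)s²/n) = 0.016857351.
Ratio = √(1−f) = 0.87316507. Reduction = 100·(1 − 0.87316507) = 12.6835%.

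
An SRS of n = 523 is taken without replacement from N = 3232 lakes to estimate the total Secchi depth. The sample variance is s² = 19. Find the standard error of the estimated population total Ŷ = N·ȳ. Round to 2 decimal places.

Var(Ŷ) = N²·Var(ȳ) = N²·(1 − n/N)·s²/n.
f = 523/3232 = 0.16181931; Var(ȳ) = 0.83818069·19/523 = 0.030450159.
Var(Ŷ) = 3232² · 0.030450159 = 318077.
SE(Ŷ) = √(318077) = 563.98.

563.98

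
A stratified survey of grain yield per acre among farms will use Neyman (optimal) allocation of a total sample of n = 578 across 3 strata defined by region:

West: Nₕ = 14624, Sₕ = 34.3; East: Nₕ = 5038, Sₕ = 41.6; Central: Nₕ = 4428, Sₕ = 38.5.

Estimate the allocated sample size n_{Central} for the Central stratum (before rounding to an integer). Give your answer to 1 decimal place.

111.8

Neyman allocation: nₕ = n·NₕSₕ / Σⱼ NⱼSⱼ.
Σ NⱼSⱼ = 14624·34.3 + 5038·41.6 + 4428·38.5 = 881662.
n_{Central} = 578·4428·38.5 / 881662 = 111.8.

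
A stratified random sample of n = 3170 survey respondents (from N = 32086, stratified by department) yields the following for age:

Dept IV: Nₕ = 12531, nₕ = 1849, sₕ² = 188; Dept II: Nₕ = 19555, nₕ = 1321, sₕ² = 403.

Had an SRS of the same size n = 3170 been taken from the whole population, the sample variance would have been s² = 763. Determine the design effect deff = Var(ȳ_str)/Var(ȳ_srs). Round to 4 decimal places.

Var(ȳ_str) = Σ Wₕ²(1−fₕ)sₕ²/nₕ with Wₕ = Nₕ/32086:
  Dept IV: (12531/32086)²·(1−1849/12531)·188/1849 = 0.013219897
  Dept II: (19555/32086)²·(1−1321/19555)·403/1321 = 0.10566006
  → Var(ȳ_str) = 0.11887996.
Var(ȳ_srs) = (1 − 3170/32086)·763/3170 = 0.21691416.
deff = 0.11887996 / 0.21691416 = 0.5481.

0.5481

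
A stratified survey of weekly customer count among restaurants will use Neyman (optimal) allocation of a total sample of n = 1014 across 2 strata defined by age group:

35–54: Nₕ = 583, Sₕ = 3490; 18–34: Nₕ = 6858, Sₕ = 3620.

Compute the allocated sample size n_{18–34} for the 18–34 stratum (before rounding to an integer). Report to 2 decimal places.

Neyman allocation: nₕ = n·NₕSₕ / Σⱼ NⱼSⱼ.
Σ NⱼSⱼ = 583·3490 + 6858·3620 = 2.686063 × 10^7.
n_{18–34} = 1014·6858·3620 / (2.686063 × 10^7) = 937.19.

937.19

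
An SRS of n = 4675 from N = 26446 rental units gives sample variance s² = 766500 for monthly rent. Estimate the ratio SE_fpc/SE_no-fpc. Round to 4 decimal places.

f = n/N = 4675/26446 = 0.17677532.
SE_no-fpc = √(s²/n) = 12.804578; SE_fpc = √((1−f)s²/n) = 11.617815.
Ratio = √(1−f) = 0.90731730.

0.9073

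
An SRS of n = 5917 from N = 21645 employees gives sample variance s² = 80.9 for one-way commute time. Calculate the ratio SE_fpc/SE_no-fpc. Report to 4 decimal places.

0.8524

f = n/N = 5917/21645 = 0.27336567.
SE_no-fpc = √(s²/n) = 0.11692933; SE_fpc = √((1−f)s²/n) = 0.099673895.
Ratio = √(1−f) = 0.85242849.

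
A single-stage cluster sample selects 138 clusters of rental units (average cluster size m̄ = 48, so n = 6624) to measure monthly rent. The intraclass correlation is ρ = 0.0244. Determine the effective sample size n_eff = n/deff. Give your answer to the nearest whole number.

3086

deff = 1 + (48 − 1)·0.0244 = 1 + 1.1468 = 2.1468.
n_eff = 6624 / 2.1468 = 3086.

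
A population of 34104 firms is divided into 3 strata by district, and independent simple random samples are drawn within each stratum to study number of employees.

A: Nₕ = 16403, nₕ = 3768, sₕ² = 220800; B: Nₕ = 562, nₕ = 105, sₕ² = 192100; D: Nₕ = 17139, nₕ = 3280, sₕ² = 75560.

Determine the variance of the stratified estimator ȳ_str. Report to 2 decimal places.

15.55

Var(ȳ_str) = Σₕ Wₕ²(1 − fₕ)sₕ²/nₕ with Wₕ = Nₕ/N, N = 34104.
A: Wₕ = 0.48096997; term = 0.48096997²·(1 − 0.22971408)·220800/3768 = 10.441817.
B: Wₕ = 0.01647901; term = 0.01647901²·(1 − 0.18683274)·192100/105 = 0.40399868.
D: Wₕ = 0.50255102; term = 0.50255102²·(1 − 0.19137639)·75560/3280 = 4.7046231.
Sum = 15.550439.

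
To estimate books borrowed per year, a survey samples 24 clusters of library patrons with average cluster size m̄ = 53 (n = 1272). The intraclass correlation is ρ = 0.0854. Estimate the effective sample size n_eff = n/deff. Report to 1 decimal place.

233.8

deff = 1 + (53 − 1)·0.0854 = 1 + 4.4408 = 5.4408.
n_eff = 1272 / 5.4408 = 233.8.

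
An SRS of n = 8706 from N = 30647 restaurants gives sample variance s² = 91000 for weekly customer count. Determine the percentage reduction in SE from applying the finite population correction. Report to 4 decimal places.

f = n/N = 8706/30647 = 0.28407348.
SE_no-fpc = √(s²/n) = 3.2330421; SE_fpc = √((1−f)s²/n) = 2.7355559.
Ratio = √(1−f) = 0.84612441. Reduction = 100·(1 − 0.84612441) = 15.3876%.

15.3876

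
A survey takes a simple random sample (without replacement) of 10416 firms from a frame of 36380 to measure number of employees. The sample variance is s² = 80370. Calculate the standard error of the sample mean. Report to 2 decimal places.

Under SRS without replacement, Var(ȳ) = (1 − f)·s²/n with f = n/N = 10416/36380 = 0.28631116.
Var(ȳ) = (1 − 0.28631116)·80370/10416 = 0.71368884·7.7160138 = 5.506833.
SE(ȳ) = √(5.506833) = 2.35.

2.35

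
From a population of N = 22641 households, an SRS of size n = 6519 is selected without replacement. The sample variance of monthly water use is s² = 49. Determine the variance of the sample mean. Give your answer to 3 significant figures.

0.00535

Under SRS without replacement, Var(ȳ) = (1 − f)·s²/n with f = n/N = 6519/22641 = 0.28792898.
Var(ȳ) = (1 − 0.28792898)·49/6519 = 0.71207102·0.0075164903 = 0.0053522749.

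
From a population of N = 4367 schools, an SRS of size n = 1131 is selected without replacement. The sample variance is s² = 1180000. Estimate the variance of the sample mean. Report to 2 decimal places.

Under SRS without replacement, Var(ȳ) = (1 − f)·s²/n with f = n/N = 1131/4367 = 0.25898786.
Var(ȳ) = (1 − 0.25898786)·1180000/1131 = 0.74101214·1043.3245 = 773.11611.

773.12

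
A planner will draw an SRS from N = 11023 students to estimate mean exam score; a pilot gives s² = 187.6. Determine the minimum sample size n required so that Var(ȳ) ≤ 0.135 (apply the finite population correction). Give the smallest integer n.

1235

Without fpc, n₀ = s²/D = 187.6/0.135 = 1389.6296.
With fpc, (1 − n/N)·s²/n ≤ D requires n ≥ n₀/(1 + n₀/N) = 1389.6296/(1 + 1389.6296/11023) = 1234.0566.
Rounding up, n = 1235.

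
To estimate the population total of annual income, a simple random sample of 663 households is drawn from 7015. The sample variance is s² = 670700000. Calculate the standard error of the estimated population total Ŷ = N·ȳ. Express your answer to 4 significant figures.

6.714 × 10^6

Var(Ŷ) = N²·Var(ȳ) = N²·(1 − n/N)·s²/n.
f = 663/7015 = 0.09451176; Var(ȳ) = 0.90548824·670700000/663 = 916004.47.
Var(Ŷ) = 7015² · 916004.47 = 4.5076786 × 10^13.
SE(Ŷ) = √(4.5076786 × 10^13) = 6.714 × 10^6.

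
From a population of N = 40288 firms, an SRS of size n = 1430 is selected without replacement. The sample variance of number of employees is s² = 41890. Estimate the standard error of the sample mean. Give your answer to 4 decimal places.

5.3154

Under SRS without replacement, Var(ȳ) = (1 − f)·s²/n with f = n/N = 1430/40288 = 0.03549444.
Var(ȳ) = (1 − 0.03549444)·41890/1430 = 0.96450556·29.293706 = 28.253943.
SE(ȳ) = √(28.253943) = 5.3154.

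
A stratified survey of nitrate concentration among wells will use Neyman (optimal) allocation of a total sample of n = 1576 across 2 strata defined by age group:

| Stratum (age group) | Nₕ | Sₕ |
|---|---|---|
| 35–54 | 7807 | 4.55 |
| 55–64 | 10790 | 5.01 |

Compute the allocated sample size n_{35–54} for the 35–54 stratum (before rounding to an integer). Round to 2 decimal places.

Neyman allocation: nₕ = n·NₕSₕ / Σⱼ NⱼSⱼ.
Σ NⱼSⱼ = 7807·4.55 + 10790·5.01 = 89579.75.
n_{35–54} = 1576·7807·4.55 / 89579.75 = 624.95.

624.95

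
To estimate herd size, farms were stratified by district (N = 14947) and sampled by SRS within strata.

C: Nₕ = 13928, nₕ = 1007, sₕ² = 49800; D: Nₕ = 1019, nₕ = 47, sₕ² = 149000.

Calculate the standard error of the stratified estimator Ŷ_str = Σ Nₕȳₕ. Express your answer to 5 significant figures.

Var(Ŷ_str) = Σₕ Nₕ²(1 − fₕ)sₕ²/nₕ.
C: 13928²·(1 − 1007/13928)·49800/1007 = 8.8998924 × 10^9.
D: 1019²·(1 − 47/1019)·149000/47 = 3.1399943 × 10^9.
Sum = 1.2039887 × 10^10.
SE = √(1.2039887 × 10^10) = 109730.

109730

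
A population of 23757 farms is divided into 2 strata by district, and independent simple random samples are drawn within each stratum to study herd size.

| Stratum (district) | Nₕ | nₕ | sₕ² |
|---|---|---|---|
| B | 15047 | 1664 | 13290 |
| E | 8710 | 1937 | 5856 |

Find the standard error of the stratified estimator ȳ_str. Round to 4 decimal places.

Var(ȳ_str) = Σₕ Wₕ²(1 − fₕ)sₕ²/nₕ with Wₕ = Nₕ/N, N = 23757.
B: Wₕ = 0.63337122; term = 0.63337122²·(1 − 0.11058683)·13290/1664 = 2.8496522.
E: Wₕ = 0.36662878; term = 0.36662878²·(1 − 0.22238806)·5856/1937 = 0.31600029.
Sum = 3.1656525.
SE = √(3.1656525) = 1.7792.

1.7792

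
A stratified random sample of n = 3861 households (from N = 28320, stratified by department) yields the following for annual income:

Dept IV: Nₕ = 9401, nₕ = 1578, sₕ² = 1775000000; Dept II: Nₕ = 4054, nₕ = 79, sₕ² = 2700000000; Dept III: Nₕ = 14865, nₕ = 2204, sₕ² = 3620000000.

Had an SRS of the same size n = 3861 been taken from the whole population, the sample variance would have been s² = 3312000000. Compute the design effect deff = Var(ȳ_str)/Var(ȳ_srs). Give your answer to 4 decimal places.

Var(ȳ_str) = Σ Wₕ²(1−fₕ)sₕ²/nₕ with Wₕ = Nₕ/28320:
  Dept IV: (9401/28320)²·(1−1578/9401)·1775000000/1578 = 103145.97
  Dept II: (4054/28320)²·(1−79/4054)·2700000000/79 = 686706.33
  Dept III: (14865/28320)²·(1−2204/14865)·3620000000/2204 = 385428.13
  → Var(ȳ_str) = 1.1752804 × 10^6.
Var(ȳ_srs) = (1 − 3861/28320)·3312000000/3861 = 740859.71.
deff = (1.1752804 × 10^6) / 740859.71 = 1.5864.

1.5864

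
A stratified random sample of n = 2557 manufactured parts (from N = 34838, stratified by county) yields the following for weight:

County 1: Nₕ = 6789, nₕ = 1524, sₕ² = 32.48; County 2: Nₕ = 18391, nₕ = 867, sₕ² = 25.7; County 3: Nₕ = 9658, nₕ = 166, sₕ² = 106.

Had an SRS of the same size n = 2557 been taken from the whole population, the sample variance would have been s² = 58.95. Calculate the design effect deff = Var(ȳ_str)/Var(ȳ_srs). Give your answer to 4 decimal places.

Var(ȳ_str) = Σ Wₕ²(1−fₕ)sₕ²/nₕ with Wₕ = Nₕ/34838:
  County 1: (6789/34838)²·(1−1524/6789)·32.48/1524 = 6.2766629 × 10^-4
  County 2: (18391/34838)²·(1−867/18391)·25.7/867 = 0.0078712949
  County 3: (9658/34838)²·(1−166/9658)·106/166 = 0.048232112
  → Var(ȳ_str) = 0.056731073.
Var(ȳ_srs) = (1 − 2557/34838)·58.95/2557 = 0.021362243.
deff = 0.056731073 / 0.021362243 = 2.6557.

2.6557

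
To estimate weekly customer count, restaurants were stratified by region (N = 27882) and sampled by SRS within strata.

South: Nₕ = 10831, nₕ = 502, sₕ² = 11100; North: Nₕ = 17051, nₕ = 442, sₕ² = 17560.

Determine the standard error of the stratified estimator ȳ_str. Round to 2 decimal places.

Var(ȳ_str) = Σₕ Wₕ²(1 − fₕ)sₕ²/nₕ with Wₕ = Nₕ/N, N = 27882.
South: Wₕ = 0.38845850; term = 0.38845850²·(1 − 0.04634844)·11100/502 = 3.1819859.
North: Wₕ = 0.61154150; term = 0.61154150²·(1 − 0.02592223)·17560/442 = 14.472639.
Sum = 17.654625.
SE = √(17.654625) = 4.20.

4.20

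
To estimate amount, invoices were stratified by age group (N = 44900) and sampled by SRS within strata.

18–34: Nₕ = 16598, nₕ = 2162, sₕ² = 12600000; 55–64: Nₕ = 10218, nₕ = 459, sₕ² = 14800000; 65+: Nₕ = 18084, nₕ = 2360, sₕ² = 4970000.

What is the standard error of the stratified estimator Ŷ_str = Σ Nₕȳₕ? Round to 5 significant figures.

Var(Ŷ_str) = Σₕ Nₕ²(1 − fₕ)sₕ²/nₕ.
18–34: 16598²·(1 − 2162/16598)·12600000/2162 = 1.3964246 × 10^12.
55–64: 10218²·(1 − 459/10218)·14800000/459 = 3.2152907 × 10^12.
65+: 18084²·(1 − 2360/18084)·4970000/2360 = 5.9882775 × 10^11.
Sum = 5.2105431 × 10^12.
SE = √(5.2105431 × 10^12) = 2.2827 × 10^6.

2.2827 × 10^6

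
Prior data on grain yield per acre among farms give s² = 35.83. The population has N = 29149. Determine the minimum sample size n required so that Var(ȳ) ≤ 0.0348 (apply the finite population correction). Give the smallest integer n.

995

Without fpc, n₀ = s²/D = 35.83/0.0348 = 1029.5977.
With fpc, (1 − n/N)·s²/n ≤ D requires n ≥ n₀/(1 + n₀/N) = 1029.5977/(1 + 1029.5977/29149) = 994.4711.
Rounding up, n = 995.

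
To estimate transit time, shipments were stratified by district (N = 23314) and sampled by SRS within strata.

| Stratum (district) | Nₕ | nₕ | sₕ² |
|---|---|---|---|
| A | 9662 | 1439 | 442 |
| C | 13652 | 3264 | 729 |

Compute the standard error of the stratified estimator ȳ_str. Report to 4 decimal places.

0.3212

Var(ȳ_str) = Σₕ Wₕ²(1 − fₕ)sₕ²/nₕ with Wₕ = Nₕ/N, N = 23314.
A: Wₕ = 0.41442910; term = 0.41442910²·(1 − 0.14893397)·442/1439 = 0.044897816.
C: Wₕ = 0.58557090; term = 0.58557090²·(1 − 0.23908585)·729/3264 = 0.058273622.
Sum = 0.10317144.
SE = √(0.10317144) = 0.3212.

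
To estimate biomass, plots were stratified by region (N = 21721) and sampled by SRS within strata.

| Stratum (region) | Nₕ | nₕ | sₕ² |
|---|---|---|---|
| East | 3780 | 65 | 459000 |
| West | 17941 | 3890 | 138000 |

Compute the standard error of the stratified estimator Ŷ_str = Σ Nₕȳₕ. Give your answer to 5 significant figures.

328790

Var(Ŷ_str) = Σₕ Nₕ²(1 − fₕ)sₕ²/nₕ.
East: 3780²·(1 − 65/3780)·459000/65 = 9.9163066 × 10^10.
West: 17941²·(1 − 3890/17941)·138000/3890 = 8.9430028 × 10^9.
Sum = 1.0810607 × 10^11.
SE = √(1.0810607 × 10^11) = 328790.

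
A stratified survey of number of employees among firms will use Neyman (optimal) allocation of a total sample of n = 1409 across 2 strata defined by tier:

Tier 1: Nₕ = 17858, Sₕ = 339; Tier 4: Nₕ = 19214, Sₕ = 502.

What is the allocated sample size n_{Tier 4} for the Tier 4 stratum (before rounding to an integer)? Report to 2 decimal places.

Neyman allocation: nₕ = n·NₕSₕ / Σⱼ NⱼSⱼ.
Σ NⱼSⱼ = 17858·339 + 19214·502 = 1.569929 × 10^7.
n_{Tier 4} = 1409·19214·502 / (1.569929 × 10^7) = 865.67.

865.67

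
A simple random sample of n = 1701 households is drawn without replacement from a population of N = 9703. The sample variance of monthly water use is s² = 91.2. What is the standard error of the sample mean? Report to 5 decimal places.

Under SRS without replacement, Var(ȳ) = (1 − f)·s²/n with f = n/N = 1701/9703 = 0.17530661.
Var(ȳ) = (1 − 0.17530661)·91.2/1701 = 0.82469339·0.05361552 = 0.044216365.
SE(ȳ) = √(0.044216365) = 0.21028.

0.21028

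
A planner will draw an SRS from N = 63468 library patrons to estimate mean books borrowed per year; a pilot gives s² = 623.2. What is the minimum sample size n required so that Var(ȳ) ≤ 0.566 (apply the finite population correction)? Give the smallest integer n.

Without fpc, n₀ = s²/D = 623.2/0.566 = 1101.0601.
With fpc, (1 − n/N)·s²/n ≤ D requires n ≥ n₀/(1 + n₀/N) = 1101.0601/(1 + 1101.0601/63468) = 1082.2843.
Rounding up, n = 1083.

1083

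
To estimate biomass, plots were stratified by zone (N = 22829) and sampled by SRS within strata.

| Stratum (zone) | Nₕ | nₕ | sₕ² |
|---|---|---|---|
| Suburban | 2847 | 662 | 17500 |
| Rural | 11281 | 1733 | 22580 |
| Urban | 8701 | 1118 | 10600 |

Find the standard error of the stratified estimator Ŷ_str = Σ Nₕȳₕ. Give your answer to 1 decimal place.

Var(Ŷ_str) = Σₕ Nₕ²(1 − fₕ)sₕ²/nₕ.
Suburban: 2847²·(1 − 662/2847)·17500/662 = 1.6444435 × 10^8.
Rural: 11281²·(1 − 1733/11281)·22580/1733 = 1.4034126 × 10^9.
Urban: 8701²·(1 − 1118/8701)·10600/1118 = 6.2556766 × 10^8.
Sum = 2.1934246 × 10^9.
SE = √(2.1934246 × 10^9) = 46834.0.

46834.0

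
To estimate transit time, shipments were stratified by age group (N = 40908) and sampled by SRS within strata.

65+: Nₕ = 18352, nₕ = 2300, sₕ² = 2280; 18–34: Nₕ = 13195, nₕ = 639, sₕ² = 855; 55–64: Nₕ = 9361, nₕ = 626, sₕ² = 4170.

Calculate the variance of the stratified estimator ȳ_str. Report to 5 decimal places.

0.63246

Var(ȳ_str) = Σₕ Wₕ²(1 − fₕ)sₕ²/nₕ with Wₕ = Nₕ/N, N = 40908.
65+: Wₕ = 0.44861641; term = 0.44861641²·(1 − 0.12532694)·2280/2300 = 0.17450307.
18–34: Wₕ = 0.32255305; term = 0.32255305²·(1 − 0.04842743)·855/639 = 0.13246754.
55–64: Wₕ = 0.22883055; term = 0.22883055²·(1 − 0.06687320)·4170/626 = 0.32548455.
Sum = 0.63245516.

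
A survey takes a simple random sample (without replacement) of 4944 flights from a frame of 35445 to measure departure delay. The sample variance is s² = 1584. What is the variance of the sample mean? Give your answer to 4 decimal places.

Under SRS without replacement, Var(ȳ) = (1 − f)·s²/n with f = n/N = 4944/35445 = 0.13948371.
Var(ȳ) = (1 − 0.13948371)·1584/4944 = 0.86051629·0.32038835 = 0.27569939.

0.2757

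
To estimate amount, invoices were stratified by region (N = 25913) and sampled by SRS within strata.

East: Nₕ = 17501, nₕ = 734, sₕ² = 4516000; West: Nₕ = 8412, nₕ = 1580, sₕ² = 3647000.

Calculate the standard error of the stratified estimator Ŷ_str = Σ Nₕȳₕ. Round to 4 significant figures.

Var(Ŷ_str) = Σₕ Nₕ²(1 − fₕ)sₕ²/nₕ.
East: 17501²·(1 − 734/17501)·4516000/734 = 1.8054111 × 10^12.
West: 8412²·(1 − 1580/8412)·3647000/1580 = 1.3265566 × 10^11.
Sum = 1.9380668 × 10^12.
SE = √(1.9380668 × 10^12) = 1.392 × 10^6.

1.392 × 10^6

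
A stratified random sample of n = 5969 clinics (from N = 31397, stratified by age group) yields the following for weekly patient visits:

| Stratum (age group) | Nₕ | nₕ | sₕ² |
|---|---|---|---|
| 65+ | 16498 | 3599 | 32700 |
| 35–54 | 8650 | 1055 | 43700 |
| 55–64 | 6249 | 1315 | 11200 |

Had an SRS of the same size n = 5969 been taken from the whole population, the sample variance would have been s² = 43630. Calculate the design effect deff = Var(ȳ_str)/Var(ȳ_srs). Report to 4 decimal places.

Var(ȳ_str) = Σ Wₕ²(1−fₕ)sₕ²/nₕ with Wₕ = Nₕ/31397:
  65+: (16498/31397)²·(1−3599/16498)·32700/3599 = 1.9614486
  35–54: (8650/31397)²·(1−1055/8650)·43700/1055 = 2.760556
  55–64: (6249/31397)²·(1−1315/6249)·11200/1315 = 0.26639473
  → Var(ȳ_str) = 4.9883993.
Var(ȳ_srs) = (1 − 5969/31397)·43630/5969 = 5.9198089.
deff = 4.9883993 / 5.9198089 = 0.8427.

0.8427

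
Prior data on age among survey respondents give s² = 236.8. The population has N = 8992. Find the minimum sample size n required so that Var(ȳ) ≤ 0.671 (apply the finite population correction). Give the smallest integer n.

Without fpc, n₀ = s²/D = 236.8/0.671 = 352.9061.
With fpc, (1 − n/N)·s²/n ≤ D requires n ≥ n₀/(1 + n₀/N) = 352.9061/(1 + 352.9061/8992) = 339.5788.
Rounding up, n = 340.

340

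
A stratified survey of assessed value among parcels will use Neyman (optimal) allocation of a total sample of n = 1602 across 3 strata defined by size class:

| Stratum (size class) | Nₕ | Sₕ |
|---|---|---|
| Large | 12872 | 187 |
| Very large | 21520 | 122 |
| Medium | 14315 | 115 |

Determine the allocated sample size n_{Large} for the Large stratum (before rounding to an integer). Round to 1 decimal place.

Neyman allocation: nₕ = n·NₕSₕ / Σⱼ NⱼSⱼ.
Σ NⱼSⱼ = 12872·187 + 21520·122 + 14315·115 = 6.678729 × 10^6.
n_{Large} = 1602·12872·187 / (6.678729 × 10^6) = 577.4.

577.4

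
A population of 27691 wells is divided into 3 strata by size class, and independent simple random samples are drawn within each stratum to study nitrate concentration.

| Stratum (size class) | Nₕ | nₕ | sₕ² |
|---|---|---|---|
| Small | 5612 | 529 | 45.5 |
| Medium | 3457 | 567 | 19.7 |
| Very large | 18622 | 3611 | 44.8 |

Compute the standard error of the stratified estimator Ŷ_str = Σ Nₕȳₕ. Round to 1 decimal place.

2503.7

Var(Ŷ_str) = Σₕ Nₕ²(1 − fₕ)sₕ²/nₕ.
Small: 5612²·(1 − 529/5612)·45.5/529 = 2.453542 × 10^6.
Medium: 3457²·(1 − 567/3457)·19.7/567 = 347120.6.
Very large: 18622²·(1 − 3611/18622)·44.8/3611 = 3.468059 × 10^6.
Sum = 6.2687216 × 10^6.
SE = √(6.2687216 × 10^6) = 2503.7.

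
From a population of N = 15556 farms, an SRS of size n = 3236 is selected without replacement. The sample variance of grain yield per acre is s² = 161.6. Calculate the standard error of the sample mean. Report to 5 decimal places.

Under SRS without replacement, Var(ȳ) = (1 − f)·s²/n with f = n/N = 3236/15556 = 0.20802263.
Var(ȳ) = (1 − 0.20802263)·161.6/3236 = 0.79197737·0.049938195 = 0.039549921.
SE(ȳ) = √(0.039549921) = 0.19887.

0.19887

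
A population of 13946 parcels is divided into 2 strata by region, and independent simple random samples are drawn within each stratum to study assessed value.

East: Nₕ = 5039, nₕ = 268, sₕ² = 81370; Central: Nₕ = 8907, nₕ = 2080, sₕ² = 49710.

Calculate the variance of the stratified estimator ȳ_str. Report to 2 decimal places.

Var(ȳ_str) = Σₕ Wₕ²(1 − fₕ)sₕ²/nₕ with Wₕ = Nₕ/N, N = 13946.
East: Wₕ = 0.36132224; term = 0.36132224²·(1 − 0.05318516)·81370/268 = 37.530468.
Central: Wₕ = 0.63867776; term = 0.63867776²·(1 − 0.23352419)·49710/2080 = 7.4720963.
Sum = 45.002564.

45.00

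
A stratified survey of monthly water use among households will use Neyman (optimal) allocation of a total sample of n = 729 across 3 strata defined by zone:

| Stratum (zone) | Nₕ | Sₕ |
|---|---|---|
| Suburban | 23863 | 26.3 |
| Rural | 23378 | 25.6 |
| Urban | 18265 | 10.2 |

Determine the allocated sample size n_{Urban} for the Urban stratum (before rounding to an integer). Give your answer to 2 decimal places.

Neyman allocation: nₕ = n·NₕSₕ / Σⱼ NⱼSⱼ.
Σ NⱼSⱼ = 23863·26.3 + 23378·25.6 + 18265·10.2 = 1.4123767 × 10^6.
n_{Urban} = 729·18265·10.2 / (1.4123767 × 10^6) = 96.16.

96.16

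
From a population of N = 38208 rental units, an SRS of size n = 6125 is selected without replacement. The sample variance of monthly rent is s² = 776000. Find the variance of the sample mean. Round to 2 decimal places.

Under SRS without replacement, Var(ȳ) = (1 − f)·s²/n with f = n/N = 6125/38208 = 0.16030674.
Var(ȳ) = (1 − 0.16030674)·776000/6125 = 0.83969326·126.69388 = 106.38399.

106.38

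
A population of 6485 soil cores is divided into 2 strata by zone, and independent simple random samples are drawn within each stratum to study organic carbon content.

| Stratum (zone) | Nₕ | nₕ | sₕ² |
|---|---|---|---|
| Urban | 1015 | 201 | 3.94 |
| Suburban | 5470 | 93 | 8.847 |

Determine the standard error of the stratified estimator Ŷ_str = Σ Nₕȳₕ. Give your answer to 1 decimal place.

1677.5

Var(Ŷ_str) = Σₕ Nₕ²(1 − fₕ)sₕ²/nₕ.
Urban: 1015²·(1 − 201/1015)·3.94/201 = 16195.36.
Suburban: 5470²·(1 − 93/5470)·8.847/93 = 2.7979532 × 10^6.
Sum = 2.8141486 × 10^6.
SE = √(2.8141486 × 10^6) = 1677.5.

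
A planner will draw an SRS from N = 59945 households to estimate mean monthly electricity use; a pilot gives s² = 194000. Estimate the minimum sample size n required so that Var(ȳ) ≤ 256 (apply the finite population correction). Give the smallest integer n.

Without fpc, n₀ = s²/D = 194000/256 = 757.8125.
With fpc, (1 − n/N)·s²/n ≤ D requires n ≥ n₀/(1 + n₀/N) = 757.8125/(1 + 757.8125/59945) = 748.3520.
Rounding up, n = 749.

749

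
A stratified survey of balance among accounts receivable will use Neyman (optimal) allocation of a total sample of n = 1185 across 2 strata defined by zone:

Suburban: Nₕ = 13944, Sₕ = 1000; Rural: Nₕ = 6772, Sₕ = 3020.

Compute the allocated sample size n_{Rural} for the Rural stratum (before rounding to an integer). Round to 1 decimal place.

704.6

Neyman allocation: nₕ = n·NₕSₕ / Σⱼ NⱼSⱼ.
Σ NⱼSⱼ = 13944·1000 + 6772·3020 = 3.439544 × 10^7.
n_{Rural} = 1185·6772·3020 / (3.439544 × 10^7) = 704.6.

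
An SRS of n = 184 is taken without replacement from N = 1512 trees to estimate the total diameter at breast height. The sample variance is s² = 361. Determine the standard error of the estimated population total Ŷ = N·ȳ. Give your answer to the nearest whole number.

1985

Var(Ŷ) = N²·Var(ȳ) = N²·(1 − n/N)·s²/n.
f = 184/1512 = 0.12169312; Var(ȳ) = 0.87830688·361/184 = 1.7231999.
Var(Ŷ) = 1512² · 1.7231999 = 3.9394831 × 10^6.
SE(Ŷ) = √(3.9394831 × 10^6) = 1985.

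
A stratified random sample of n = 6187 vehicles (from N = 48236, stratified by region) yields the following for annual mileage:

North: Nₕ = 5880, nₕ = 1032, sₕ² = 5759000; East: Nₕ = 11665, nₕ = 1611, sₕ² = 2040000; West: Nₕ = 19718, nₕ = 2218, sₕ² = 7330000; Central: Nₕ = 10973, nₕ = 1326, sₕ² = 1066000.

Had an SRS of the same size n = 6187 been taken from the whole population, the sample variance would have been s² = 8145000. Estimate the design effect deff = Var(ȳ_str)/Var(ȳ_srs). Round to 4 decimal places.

0.5741

Var(ȳ_str) = Σ Wₕ²(1−fₕ)sₕ²/nₕ with Wₕ = Nₕ/48236:
  North: (5880/48236)²·(1−1032/5880)·5759000/1032 = 68.369869
  East: (11665/48236)²·(1−1611/11665)·2040000/1611 = 63.828653
  West: (19718/48236)²·(1−2218/19718)·7330000/2218 = 490.11813
  Central: (10973/48236)²·(1−1326/10973)·1066000/1326 = 36.575373
  → Var(ȳ_str) = 658.89203.
Var(ȳ_srs) = (1 − 6187/48236)·8145000/6187 = 1147.6127.
deff = 658.89203 / 1147.6127 = 0.5741.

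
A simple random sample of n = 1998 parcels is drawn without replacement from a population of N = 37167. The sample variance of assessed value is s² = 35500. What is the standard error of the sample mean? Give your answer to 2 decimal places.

Under SRS without replacement, Var(ȳ) = (1 − f)·s²/n with f = n/N = 1998/37167 = 0.05375737.
Var(ȳ) = (1 − 0.05375737)·35500/1998 = 0.94624263·17.767768 = 16.812619.
SE(ȳ) = √(16.812619) = 4.10.

4.10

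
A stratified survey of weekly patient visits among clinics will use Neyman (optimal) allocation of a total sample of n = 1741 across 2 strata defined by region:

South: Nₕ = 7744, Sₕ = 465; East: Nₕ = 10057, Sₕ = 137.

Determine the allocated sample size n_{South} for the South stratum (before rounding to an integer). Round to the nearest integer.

1259

Neyman allocation: nₕ = n·NₕSₕ / Σⱼ NⱼSⱼ.
Σ NⱼSⱼ = 7744·465 + 10057·137 = 4.978769 × 10^6.
n_{South} = 1741·7744·465 / (4.978769 × 10^6) = 1259.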